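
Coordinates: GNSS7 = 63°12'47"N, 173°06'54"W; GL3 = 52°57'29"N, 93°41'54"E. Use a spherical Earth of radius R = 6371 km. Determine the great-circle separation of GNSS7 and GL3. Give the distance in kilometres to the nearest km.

GNSS7: φ = +63.21306°, λ = -173.11500°
GL3: φ = +52.95806°, λ = +93.69833°
Δφ = -10.2550°,  Δλ = -93.1867°
a = sin²(Δφ/2) + cos φ₁ cos φ₂ sin²(Δλ/2) = 0.151276
c = 2·arcsin(√a) = 0.798967 rad = 45.7774°
d = R·c = 6371 × 0.798967 = 5090.2 km

5090 km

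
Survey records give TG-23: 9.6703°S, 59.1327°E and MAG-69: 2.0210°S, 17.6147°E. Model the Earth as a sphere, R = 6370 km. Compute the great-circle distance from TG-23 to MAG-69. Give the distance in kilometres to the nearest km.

4665 km

Δφ = 7.6493°,  Δλ = -41.5180°
a = sin²(Δφ/2) + cos φ₁ cos φ₂ sin²(Δλ/2) = 0.128213
c = 2·arcsin(√a) = 0.732398 rad = 41.9633°
d = R·c = 6370 × 0.732398 = 4665.4 km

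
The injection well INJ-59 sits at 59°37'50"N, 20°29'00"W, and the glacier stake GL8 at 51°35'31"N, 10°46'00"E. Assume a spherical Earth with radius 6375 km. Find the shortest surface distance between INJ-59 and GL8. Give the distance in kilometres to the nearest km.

INJ-59: φ = +59.63056°, λ = -20.48333°
GL8: φ = +51.59194°, λ = +10.76667°
Δφ = -8.0386°,  Δλ = 31.2500°
a = sin²(Δφ/2) + cos φ₁ cos φ₂ sin²(Δλ/2) = 0.027698
c = 2·arcsin(√a) = 0.334413 rad = 19.1605°
d = R·c = 6375 × 0.334413 = 2131.9 km

2132 km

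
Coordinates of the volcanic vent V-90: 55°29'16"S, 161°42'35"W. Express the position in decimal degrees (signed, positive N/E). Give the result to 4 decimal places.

lat: 55.4878° S → -55.4878°
lon: 161.7097° W → -161.7097°

-55.4878°, -161.7097°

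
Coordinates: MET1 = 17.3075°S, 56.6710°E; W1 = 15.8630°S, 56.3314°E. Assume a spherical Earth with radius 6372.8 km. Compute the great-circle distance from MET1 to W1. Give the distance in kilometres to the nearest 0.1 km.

Δφ = 1.4445°,  Δλ = -0.3396°
a = sin²(Δφ/2) + cos φ₁ cos φ₂ sin²(Δλ/2) = 0.000167
c = 2·arcsin(√a) = 0.025843 rad = 1.4807°
d = R·c = 6372.8 × 0.025843 = 164.7 km

164.7 km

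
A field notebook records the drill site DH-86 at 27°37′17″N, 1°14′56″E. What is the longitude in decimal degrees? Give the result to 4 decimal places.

1.2489°E

1° + 14′/60 + 56″/3600 = 1 + 0.23333 + 0.01556 = 1.2489°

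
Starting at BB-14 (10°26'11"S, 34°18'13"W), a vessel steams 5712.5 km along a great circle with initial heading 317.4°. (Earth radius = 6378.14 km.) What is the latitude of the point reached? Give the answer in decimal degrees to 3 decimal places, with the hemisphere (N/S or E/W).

26.864°N

BB-14: φ = -10.43639°, λ = -34.30361°
δ = d/R = 5712.5/6378.14 = 0.895637 rad
φ₂ = arcsin(sin φ₁ cos δ + cos φ₁ sin δ cos θ)
   = arcsin(-0.18114·0.62502 + 0.98346·0.78061·0.73610) = 26.86426°
λ₂ = λ₁ + atan2(sin θ sin δ cos φ₁, cos δ − sin φ₁ sin φ₂) = -70.62367°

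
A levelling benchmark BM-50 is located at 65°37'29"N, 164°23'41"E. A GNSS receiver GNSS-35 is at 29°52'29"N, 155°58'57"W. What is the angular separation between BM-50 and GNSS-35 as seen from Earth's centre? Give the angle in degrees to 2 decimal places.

43.17°

BM-50: φ = +65.62472°, λ = +164.39472°
GNSS-35: φ = +29.87472°, λ = -155.98250°
Δφ = -35.7500°,  Δλ = 39.6228°
a = sin²(Δφ/2) + cos φ₁ cos φ₂ sin²(Δλ/2) = 0.135321
c = 2·arcsin(√a) = 0.753415 rad = 43.1675°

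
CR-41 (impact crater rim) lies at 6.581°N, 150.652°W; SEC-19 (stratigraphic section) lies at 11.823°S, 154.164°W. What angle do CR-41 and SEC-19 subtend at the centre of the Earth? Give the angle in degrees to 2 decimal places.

Δφ = -18.4040°,  Δλ = -3.5120°
a = sin²(Δφ/2) + cos φ₁ cos φ₂ sin²(Δλ/2) = 0.026486
c = 2·arcsin(√a) = 0.326945 rad = 18.7326°

18.73°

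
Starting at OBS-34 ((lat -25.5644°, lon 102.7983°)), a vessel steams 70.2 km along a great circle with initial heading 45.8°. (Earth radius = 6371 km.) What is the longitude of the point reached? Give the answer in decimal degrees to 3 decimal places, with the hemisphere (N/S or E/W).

δ = d/R = 70.2/6371 = 0.011019 rad
φ₂ = arcsin(sin φ₁ cos δ + cos φ₁ sin δ cos θ)
   = arcsin(-0.43153·0.99994 + 0.90210·0.01102·0.69717) = -25.12342°
λ₂ = λ₁ + atan2(sin θ sin δ cos φ₁, cos δ − sin φ₁ sin φ₂) = 103.29819°

103.298°E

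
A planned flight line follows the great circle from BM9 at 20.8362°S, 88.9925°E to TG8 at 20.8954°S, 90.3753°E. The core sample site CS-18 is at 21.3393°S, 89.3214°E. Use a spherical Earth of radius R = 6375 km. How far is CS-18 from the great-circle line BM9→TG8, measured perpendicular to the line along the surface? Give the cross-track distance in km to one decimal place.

δ₁₃ = central angle BM9→CS-18 = 0.010285 rad  (haversine)
θ₁₃ = bearing BM9→CS-18 = 148.677°,  θ₁₂ = bearing BM9→TG8 = 92.869°
dₓₜ = R·arcsin(sin δ₁₃ · sin(θ₁₃ − θ₁₂)) = 6375·arcsin(0.01029·sin(55.808°)) = 54.235 km
|dₓₜ| = 54.235 km

54.2 km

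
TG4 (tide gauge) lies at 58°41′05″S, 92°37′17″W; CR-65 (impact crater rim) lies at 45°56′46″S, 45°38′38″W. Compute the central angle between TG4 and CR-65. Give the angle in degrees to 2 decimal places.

30.62°

TG4: φ = -58.68472°, λ = -92.62139°
CR-65: φ = -45.94611°, λ = -45.64389°
Δφ = 12.7386°,  Δλ = 46.9775°
a = sin²(Δφ/2) + cos φ₁ cos φ₂ sin²(Δλ/2) = 0.069718
c = 2·arcsin(√a) = 0.534419 rad = 30.6199°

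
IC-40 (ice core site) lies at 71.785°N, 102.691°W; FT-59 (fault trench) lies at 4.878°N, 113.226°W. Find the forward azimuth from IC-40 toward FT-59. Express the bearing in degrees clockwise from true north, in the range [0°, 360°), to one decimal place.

191.4°

Δλ = -10.5350°
y = sin Δλ · cos φ₂ = -0.182174
x = cos φ₁ sin φ₂ − sin φ₁ cos φ₂ cos Δλ = -0.903916
θ = atan2(y, x) = -168.6053° → 191.3947° (mod 360°)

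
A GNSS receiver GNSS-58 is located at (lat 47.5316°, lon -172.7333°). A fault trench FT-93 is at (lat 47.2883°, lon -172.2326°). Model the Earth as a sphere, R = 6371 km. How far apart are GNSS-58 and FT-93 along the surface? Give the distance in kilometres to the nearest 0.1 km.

Δφ = -0.2433°,  Δλ = 0.5007°
a = sin²(Δφ/2) + cos φ₁ cos φ₂ sin²(Δλ/2) = 0.000013
c = 2·arcsin(√a) = 0.007281 rad = 0.4171°
d = R·c = 6371 × 0.007281 = 46.4 km

46.4 km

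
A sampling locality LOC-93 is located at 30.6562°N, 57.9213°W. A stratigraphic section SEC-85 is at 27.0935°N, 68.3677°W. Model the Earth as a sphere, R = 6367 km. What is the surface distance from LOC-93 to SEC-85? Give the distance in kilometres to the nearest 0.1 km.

Δφ = -3.5627°,  Δλ = -10.4464°
a = sin²(Δφ/2) + cos φ₁ cos φ₂ sin²(Δλ/2) = 0.007313
c = 2·arcsin(√a) = 0.171244 rad = 9.8116°
d = R·c = 6367 × 0.171244 = 1090.3 km

1090.3 km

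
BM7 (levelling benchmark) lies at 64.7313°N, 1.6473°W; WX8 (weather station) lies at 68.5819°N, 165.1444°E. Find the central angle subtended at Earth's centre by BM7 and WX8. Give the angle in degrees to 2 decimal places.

Δφ = 3.8506°,  Δλ = 166.7917°
a = sin²(Δφ/2) + cos φ₁ cos φ₂ sin²(Δλ/2) = 0.154945
c = 2·arcsin(√a) = 0.809156 rad = 46.3612°

46.36°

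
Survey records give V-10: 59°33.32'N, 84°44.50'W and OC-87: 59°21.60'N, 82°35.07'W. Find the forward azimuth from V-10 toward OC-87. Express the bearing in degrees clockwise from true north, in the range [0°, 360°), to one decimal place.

V-10: φ = +59.55533°, λ = -84.74167°
OC-87: φ = +59.36000°, λ = -82.58450°
Δλ = 2.1572°
y = sin Δλ · cos φ₂ = 0.019183
x = cos φ₁ sin φ₂ − sin φ₁ cos φ₂ cos Δλ = -0.003098
θ = atan2(y, x) = 99.1733° → 99.1733° (mod 360°)

99.2°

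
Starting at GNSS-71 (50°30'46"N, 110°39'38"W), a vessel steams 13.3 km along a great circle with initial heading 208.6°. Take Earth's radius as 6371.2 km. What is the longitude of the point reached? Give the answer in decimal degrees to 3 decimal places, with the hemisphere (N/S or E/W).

110.750°W

GNSS-71: φ = +50.51278°, λ = -110.66056°
δ = d/R = 13.3/6371.2 = 0.002088 rad
φ₂ = arcsin(sin φ₁ cos δ + cos φ₁ sin δ cos θ)
   = arcsin(0.77177·1.00000 + 0.63591·0.00209·-0.87798) = 50.40773°
λ₂ = λ₁ + atan2(sin θ sin δ cos φ₁, cos δ − sin φ₁ sin φ₂) = -110.75039°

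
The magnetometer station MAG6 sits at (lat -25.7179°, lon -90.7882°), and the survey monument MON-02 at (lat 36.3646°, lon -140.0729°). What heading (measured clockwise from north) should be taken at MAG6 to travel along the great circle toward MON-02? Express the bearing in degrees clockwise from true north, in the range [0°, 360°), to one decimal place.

321.3°

Δλ = -49.2847°
y = sin Δλ · cos φ₂ = -0.610355
x = cos φ₁ sin φ₂ − sin φ₁ cos φ₂ cos Δλ = 0.762124
θ = atan2(y, x) = -38.6899° → 321.3101° (mod 360°)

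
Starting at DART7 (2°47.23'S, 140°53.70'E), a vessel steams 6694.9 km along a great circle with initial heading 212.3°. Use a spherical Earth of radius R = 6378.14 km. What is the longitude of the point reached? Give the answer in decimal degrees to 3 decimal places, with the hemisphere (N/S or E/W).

DART7: φ = -2.78717°, λ = +140.89500°
δ = d/R = 6694.9/6378.14 = 1.049663 rad
φ₂ = arcsin(sin φ₁ cos δ + cos φ₁ sin δ cos θ)
   = arcsin(-0.04863·0.49786 + 0.99882·0.86726·-0.84526) = -49.14786°
λ₂ = λ₁ + atan2(sin θ sin δ cos φ₁, cos δ − sin φ₁ sin φ₂) = 95.78402°

95.784°E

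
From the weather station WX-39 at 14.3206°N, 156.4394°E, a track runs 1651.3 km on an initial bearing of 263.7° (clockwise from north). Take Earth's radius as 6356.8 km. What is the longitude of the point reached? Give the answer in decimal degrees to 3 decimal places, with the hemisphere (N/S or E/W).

δ = d/R = 1651.3/6356.8 = 0.259769 rad
φ₂ = arcsin(sin φ₁ cos δ + cos φ₁ sin δ cos θ)
   = arcsin(0.24735·0.96645 + 0.96893·0.25686·-0.10973) = 12.22425°
λ₂ = λ₁ + atan2(sin θ sin δ cos φ₁, cos δ − sin φ₁ sin φ₂) = 141.29639°

141.296°E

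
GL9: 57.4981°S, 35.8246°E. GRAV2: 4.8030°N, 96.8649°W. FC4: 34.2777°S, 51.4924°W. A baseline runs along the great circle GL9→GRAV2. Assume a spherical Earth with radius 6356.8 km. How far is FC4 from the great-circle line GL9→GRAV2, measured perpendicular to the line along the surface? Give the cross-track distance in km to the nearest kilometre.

1680 km

δ₁₃ = central angle GL9→FC4 = 1.052069 rad  (haversine)
θ₁₃ = bearing GL9→FC4 = 251.886°,  θ₁₂ = bearing GL9→GRAV2 = 234.377°
dₓₜ = R·arcsin(sin δ₁₃ · sin(θ₁₃ − θ₁₂)) = 6356.8·arcsin(0.86845·sin(17.509°)) = 1680.415 km
|dₓₜ| = 1680.415 km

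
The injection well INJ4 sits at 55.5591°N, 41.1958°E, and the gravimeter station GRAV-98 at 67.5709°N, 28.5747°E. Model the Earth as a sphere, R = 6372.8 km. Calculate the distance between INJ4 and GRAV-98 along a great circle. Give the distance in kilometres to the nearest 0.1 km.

Δφ = 12.0118°,  Δλ = -12.6211°
a = sin²(Δφ/2) + cos φ₁ cos φ₂ sin²(Δλ/2) = 0.013555
c = 2·arcsin(√a) = 0.233378 rad = 13.3716°
d = R·c = 6372.8 × 0.233378 = 1487.3 km

1487.3 km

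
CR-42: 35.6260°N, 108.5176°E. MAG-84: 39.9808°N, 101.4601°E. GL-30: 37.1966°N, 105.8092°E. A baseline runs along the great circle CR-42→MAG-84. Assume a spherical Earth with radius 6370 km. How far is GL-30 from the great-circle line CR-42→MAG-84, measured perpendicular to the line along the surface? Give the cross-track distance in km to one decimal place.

δ₁₃ = central angle CR-42→GL-30 = 0.046886 rad  (haversine)
θ₁₃ = bearing CR-42→GL-30 = 306.574°,  θ₁₂ = bearing CR-42→MAG-84 = 310.113°
dₓₜ = R·arcsin(sin δ₁₃ · sin(θ₁₃ − θ₁₂)) = 6370·arcsin(0.04687·sin(-3.539°)) = -18.429 km
|dₓₜ| = 18.429 km

18.4 km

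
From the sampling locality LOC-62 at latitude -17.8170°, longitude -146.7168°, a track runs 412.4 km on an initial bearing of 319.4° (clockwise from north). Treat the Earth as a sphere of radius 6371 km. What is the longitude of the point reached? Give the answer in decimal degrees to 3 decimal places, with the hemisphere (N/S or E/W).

149.214°W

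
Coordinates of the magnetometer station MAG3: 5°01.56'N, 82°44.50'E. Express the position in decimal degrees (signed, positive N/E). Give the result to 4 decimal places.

+5.0260°, +82.7417°

lat: 5.0260° N → +5.0260°
lon: 82.7417° E → +82.7417°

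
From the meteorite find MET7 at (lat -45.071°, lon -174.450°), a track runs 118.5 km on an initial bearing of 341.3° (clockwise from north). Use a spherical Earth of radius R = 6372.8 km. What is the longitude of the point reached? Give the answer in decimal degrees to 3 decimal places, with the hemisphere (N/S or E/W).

174.925°W

δ = d/R = 118.5/6372.8 = 0.018595 rad
φ₂ = arcsin(sin φ₁ cos δ + cos φ₁ sin δ cos θ)
   = arcsin(-0.70798·0.99983 + 0.70623·0.01859·0.94721) = -44.06085°
λ₂ = λ₁ + atan2(sin θ sin δ cos φ₁, cos δ − sin φ₁ sin φ₂) = -174.92532°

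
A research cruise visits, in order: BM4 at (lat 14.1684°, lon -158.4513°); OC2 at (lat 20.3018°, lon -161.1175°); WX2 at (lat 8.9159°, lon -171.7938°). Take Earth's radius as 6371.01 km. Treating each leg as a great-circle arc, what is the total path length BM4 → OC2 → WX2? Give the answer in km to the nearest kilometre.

BM4→OC2: c = 0.115897 rad, d = 738.38 km
OC2→WX2: c = 0.268082 rad, d = 1707.95 km
Total = 738.38 + 1707.95 = 2446.33 km

2446 km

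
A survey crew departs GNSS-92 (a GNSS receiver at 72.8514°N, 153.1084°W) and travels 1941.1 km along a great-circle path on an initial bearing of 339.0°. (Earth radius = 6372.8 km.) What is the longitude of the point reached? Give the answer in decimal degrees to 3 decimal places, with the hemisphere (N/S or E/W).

δ = d/R = 1941.1/6372.8 = 0.304591 rad
φ₂ = arcsin(sin φ₁ cos δ + cos φ₁ sin δ cos θ)
   = arcsin(0.95554·0.95397 + 0.29485·0.29990·0.93358) = 83.77975°
λ₂ = λ₁ + atan2(sin θ sin δ cos φ₁, cos δ − sin φ₁ sin φ₂) = 124.17802°

124.178°E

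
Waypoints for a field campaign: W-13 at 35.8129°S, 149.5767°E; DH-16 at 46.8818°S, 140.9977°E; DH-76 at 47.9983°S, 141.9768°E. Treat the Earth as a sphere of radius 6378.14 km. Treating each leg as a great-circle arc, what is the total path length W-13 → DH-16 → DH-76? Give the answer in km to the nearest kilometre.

W-13→DH-16: c = 0.223195 rad, d = 1423.57 km
DH-16→DH-76: c = 0.022656 rad, d = 144.50 km
Total = 1423.57 + 144.50 = 1568.07 km

1568 km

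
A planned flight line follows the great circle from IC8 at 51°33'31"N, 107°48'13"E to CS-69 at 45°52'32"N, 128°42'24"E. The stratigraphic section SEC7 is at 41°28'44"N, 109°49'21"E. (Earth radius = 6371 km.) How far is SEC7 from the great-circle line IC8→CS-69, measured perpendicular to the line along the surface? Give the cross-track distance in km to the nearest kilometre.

1042 km

IC8: φ = +51.55861°, λ = +107.80361°
CS-69: φ = +45.87556°, λ = +128.70667°
SEC7: φ = +41.47889°, λ = +109.82250°
δ₁₃ = central angle IC8→SEC7 = 0.177569 rad  (haversine)
θ₁₃ = bearing IC8→SEC7 = 171.407°,  θ₁₂ = bearing IC8→CS-69 = 104.261°
dₓₜ = R·arcsin(sin δ₁₃ · sin(θ₁₃ − θ₁₂)) = 6371·arcsin(0.17664·sin(67.146°)) = 1041.644 km
|dₓₜ| = 1041.644 km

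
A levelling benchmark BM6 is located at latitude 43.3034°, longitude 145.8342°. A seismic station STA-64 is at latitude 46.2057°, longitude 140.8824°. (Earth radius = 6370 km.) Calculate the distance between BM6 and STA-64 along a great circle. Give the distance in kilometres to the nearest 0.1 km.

Δφ = 2.9023°,  Δλ = -4.9518°
a = sin²(Δφ/2) + cos φ₁ cos φ₂ sin²(Δλ/2) = 0.001581
c = 2·arcsin(√a) = 0.079550 rad = 4.5579°
d = R·c = 6370 × 0.079550 = 506.7 km

506.7 km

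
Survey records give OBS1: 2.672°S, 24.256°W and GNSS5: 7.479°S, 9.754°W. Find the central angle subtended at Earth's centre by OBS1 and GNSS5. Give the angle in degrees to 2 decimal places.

15.22°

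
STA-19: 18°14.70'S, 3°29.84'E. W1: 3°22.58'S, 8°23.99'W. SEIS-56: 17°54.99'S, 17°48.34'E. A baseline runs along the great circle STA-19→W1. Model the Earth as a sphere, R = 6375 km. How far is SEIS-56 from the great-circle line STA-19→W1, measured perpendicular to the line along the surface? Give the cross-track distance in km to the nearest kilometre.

1149 km

STA-19: φ = -18.24500°, λ = +3.49733°
W1: φ = -3.37633°, λ = -8.39983°
SEIS-56: φ = -17.91650°, λ = +17.80567°
δ₁₃ = central angle STA-19→SEIS-56 = 0.237405 rad  (haversine)
θ₁₃ = bearing STA-19→SEIS-56 = 90.855°,  θ₁₂ = bearing STA-19→W1 = 320.527°
dₓₜ = R·arcsin(sin δ₁₃ · sin(θ₁₃ − θ₁₂)) = 6375·arcsin(0.23518·sin(-229.672°)) = 1149.198 km
|dₓₜ| = 1149.198 km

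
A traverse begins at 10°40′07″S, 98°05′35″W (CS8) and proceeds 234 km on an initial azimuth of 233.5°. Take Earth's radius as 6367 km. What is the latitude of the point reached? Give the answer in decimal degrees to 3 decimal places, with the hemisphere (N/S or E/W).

11.916°S

CS8: φ = -10.66861°, λ = -98.09306°
δ = d/R = 234/6367 = 0.036752 rad
φ₂ = arcsin(sin φ₁ cos δ + cos φ₁ sin δ cos θ)
   = arcsin(-0.18513·0.99932 + 0.98271·0.03674·-0.59482) = -11.91624°
λ₂ = λ₁ + atan2(sin θ sin δ cos φ₁, cos δ − sin φ₁ sin φ₂) = -99.82292°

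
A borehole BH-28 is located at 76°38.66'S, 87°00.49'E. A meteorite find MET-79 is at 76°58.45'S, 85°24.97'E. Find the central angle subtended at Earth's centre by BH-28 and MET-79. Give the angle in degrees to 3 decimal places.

BH-28: φ = -76.64433°, λ = +87.00817°
MET-79: φ = -76.97417°, λ = +85.41617°
Δφ = -0.3298°,  Δλ = -1.5920°
a = sin²(Δφ/2) + cos φ₁ cos φ₂ sin²(Δλ/2) = 0.000018
c = 2·arcsin(√a) = 0.008563 rad = 0.4906°

0.491°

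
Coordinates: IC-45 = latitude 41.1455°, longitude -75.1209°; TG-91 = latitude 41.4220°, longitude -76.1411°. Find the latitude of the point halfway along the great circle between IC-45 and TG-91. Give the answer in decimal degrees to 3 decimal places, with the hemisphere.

41.285°N

Bx = cos φ₂ cos Δλ = 0.749738,  By = cos φ₂ sin Δλ = -0.013351
φₘ = atan2(sin φ₁ + sin φ₂, √((cos φ₁ + Bx)² + By²)) = 41.28488°
λₘ = λ₁ + atan2(By, cos φ₁ + Bx) = -75.62992°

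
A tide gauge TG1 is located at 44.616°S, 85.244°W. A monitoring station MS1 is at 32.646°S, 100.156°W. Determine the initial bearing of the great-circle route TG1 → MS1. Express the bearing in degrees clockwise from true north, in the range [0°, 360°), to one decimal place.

310.9°

Δλ = -14.9120°
y = sin Δλ · cos φ₂ = -0.216681
x = cos φ₁ sin φ₂ − sin φ₁ cos φ₂ cos Δλ = 0.187483
θ = atan2(y, x) = -49.1321° → 310.8679° (mod 360°)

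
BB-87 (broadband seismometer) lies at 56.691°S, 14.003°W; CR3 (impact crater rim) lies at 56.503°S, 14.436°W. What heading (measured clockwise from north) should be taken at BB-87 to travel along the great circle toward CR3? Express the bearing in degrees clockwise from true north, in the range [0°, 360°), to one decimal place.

308.1°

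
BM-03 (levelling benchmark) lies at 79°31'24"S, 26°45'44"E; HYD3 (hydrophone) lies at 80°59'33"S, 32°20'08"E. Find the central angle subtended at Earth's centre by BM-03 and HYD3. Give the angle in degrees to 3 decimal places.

1.744°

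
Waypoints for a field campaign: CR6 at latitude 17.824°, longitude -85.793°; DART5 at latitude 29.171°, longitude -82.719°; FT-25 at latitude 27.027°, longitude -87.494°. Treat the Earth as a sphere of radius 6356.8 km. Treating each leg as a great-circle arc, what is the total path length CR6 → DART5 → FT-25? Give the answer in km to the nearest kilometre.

1821 km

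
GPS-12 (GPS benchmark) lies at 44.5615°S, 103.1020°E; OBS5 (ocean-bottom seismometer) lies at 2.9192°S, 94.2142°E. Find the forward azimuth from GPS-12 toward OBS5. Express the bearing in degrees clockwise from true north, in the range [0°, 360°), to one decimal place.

346.8°

Δλ = -8.8878°
y = sin Δλ · cos φ₂ = -0.154300
x = cos φ₁ sin φ₂ − sin φ₁ cos φ₂ cos Δλ = 0.656064
θ = atan2(y, x) = -13.2349° → 346.7651° (mod 360°)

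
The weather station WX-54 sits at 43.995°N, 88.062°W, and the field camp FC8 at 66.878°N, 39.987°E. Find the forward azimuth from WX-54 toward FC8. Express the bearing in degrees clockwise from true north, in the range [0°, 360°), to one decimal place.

Δλ = 128.0490°
y = sin Δλ · cos φ₂ = 0.309237
x = cos φ₁ sin φ₂ − sin φ₁ cos φ₂ cos Δλ = 0.829724
θ = atan2(y, x) = 20.4404° → 20.4404° (mod 360°)

20.4°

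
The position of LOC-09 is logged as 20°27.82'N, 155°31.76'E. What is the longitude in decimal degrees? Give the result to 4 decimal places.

155.5293°E

155° + 31.76′/60 = 155 + 0.52933 = 155.5293°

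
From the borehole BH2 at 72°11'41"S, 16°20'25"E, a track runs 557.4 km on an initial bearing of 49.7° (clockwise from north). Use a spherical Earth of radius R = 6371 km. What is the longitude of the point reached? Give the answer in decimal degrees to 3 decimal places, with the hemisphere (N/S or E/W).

26.873°E

BH2: φ = -72.19472°, λ = +16.34028°
δ = d/R = 557.4/6371 = 0.087490 rad
φ₂ = arcsin(sin φ₁ cos δ + cos φ₁ sin δ cos θ)
   = arcsin(-0.95210·0.99618 + 0.30578·0.08738·0.64679) = -68.61921°
λ₂ = λ₁ + atan2(sin θ sin δ cos φ₁, cos δ − sin φ₁ sin φ₂) = 26.87293°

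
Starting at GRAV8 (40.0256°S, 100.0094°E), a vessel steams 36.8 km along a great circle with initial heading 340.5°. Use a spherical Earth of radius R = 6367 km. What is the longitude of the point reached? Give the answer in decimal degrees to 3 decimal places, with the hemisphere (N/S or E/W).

99.866°E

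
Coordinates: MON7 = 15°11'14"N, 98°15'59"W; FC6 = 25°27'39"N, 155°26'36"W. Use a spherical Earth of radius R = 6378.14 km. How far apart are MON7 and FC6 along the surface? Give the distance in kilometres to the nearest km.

MON7: φ = +15.18722°, λ = -98.26639°
FC6: φ = +25.46083°, λ = -155.44333°
Δφ = 10.2736°,  Δλ = -57.1769°
a = sin²(Δφ/2) + cos φ₁ cos φ₂ sin²(Δλ/2) = 0.207534
c = 2·arcsin(√a) = 0.946001 rad = 54.2019°
d = R·c = 6378.14 × 0.946001 = 6033.7 km

6034 km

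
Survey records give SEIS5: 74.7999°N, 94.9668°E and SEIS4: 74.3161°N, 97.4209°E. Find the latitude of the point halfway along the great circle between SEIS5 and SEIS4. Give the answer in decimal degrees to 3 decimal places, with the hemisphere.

Bx = cos φ₂ cos Δλ = 0.270082,  By = cos φ₂ sin Δλ = 0.011575
φₘ = atan2(sin φ₁ + sin φ₂, √((cos φ₁ + Bx)² + By²)) = 74.56137°
λₘ = λ₁ + atan2(By, cos φ₁ + Bx) = 96.21261°

74.561°N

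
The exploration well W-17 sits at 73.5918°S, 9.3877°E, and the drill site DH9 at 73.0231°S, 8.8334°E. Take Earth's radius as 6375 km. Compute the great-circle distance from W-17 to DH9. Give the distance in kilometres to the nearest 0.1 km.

65.7 km

Δφ = 0.5687°,  Δλ = -0.5543°
a = sin²(Δφ/2) + cos φ₁ cos φ₂ sin²(Δλ/2) = 0.000027
c = 2·arcsin(√a) = 0.010307 rad = 0.5906°
d = R·c = 6375 × 0.010307 = 65.7 km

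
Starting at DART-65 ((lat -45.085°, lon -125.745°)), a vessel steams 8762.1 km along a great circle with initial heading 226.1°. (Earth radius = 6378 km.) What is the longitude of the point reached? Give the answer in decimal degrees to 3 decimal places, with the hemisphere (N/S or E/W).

δ = d/R = 8762.1/6378 = 1.373801 rad
φ₂ = arcsin(sin φ₁ cos δ + cos φ₁ sin δ cos θ)
   = arcsin(-0.70816·0.19572 + 0.70606·0.98066·-0.69340) = -38.22237°
λ₂ = λ₁ + atan2(sin θ sin δ cos φ₁, cos δ − sin φ₁ sin φ₂) = 118.33973°

118.340°E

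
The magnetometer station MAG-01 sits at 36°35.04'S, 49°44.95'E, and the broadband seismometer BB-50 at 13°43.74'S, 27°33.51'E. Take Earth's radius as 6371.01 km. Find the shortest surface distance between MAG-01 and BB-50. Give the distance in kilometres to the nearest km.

3365 km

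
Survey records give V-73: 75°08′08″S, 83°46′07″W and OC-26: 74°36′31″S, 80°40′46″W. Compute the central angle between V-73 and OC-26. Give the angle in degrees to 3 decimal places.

V-73: φ = -75.13556°, λ = -83.76861°
OC-26: φ = -74.60861°, λ = -80.67944°
Δφ = 0.5269°,  Δλ = 3.0892°
a = sin²(Δφ/2) + cos φ₁ cos φ₂ sin²(Δλ/2) = 0.000071
c = 2·arcsin(√a) = 0.016807 rad = 0.9630°

0.963°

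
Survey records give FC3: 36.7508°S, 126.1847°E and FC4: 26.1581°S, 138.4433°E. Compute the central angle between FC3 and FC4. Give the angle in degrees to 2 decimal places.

14.86°

Δφ = 10.5927°,  Δλ = 12.2586°
a = sin²(Δφ/2) + cos φ₁ cos φ₂ sin²(Δλ/2) = 0.016720
c = 2·arcsin(√a) = 0.259334 rad = 14.8588°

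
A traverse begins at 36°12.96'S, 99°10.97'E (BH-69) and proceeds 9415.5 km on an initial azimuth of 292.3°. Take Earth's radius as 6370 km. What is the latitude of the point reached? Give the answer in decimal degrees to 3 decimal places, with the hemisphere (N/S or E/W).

BH-69: φ = -36.21600°, λ = +99.18283°
δ = d/R = 9415.5/6370 = 1.478100 rad
φ₂ = arcsin(sin φ₁ cos δ + cos φ₁ sin δ cos θ)
   = arcsin(-0.59083·0.09256 + 0.80680·0.99571·0.37946) = 14.48579°
λ₂ = λ₁ + atan2(sin θ sin δ cos φ₁, cos δ − sin φ₁ sin φ₂) = 27.10310°

14.486°N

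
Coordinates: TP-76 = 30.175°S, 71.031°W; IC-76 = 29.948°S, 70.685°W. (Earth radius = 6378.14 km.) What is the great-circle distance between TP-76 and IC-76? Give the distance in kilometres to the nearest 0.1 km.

Δφ = 0.2270°,  Δλ = 0.3460°
a = sin²(Δφ/2) + cos φ₁ cos φ₂ sin²(Δλ/2) = 0.000011
c = 2·arcsin(√a) = 0.006558 rad = 0.3758°
d = R·c = 6378.14 × 0.006558 = 41.8 km

41.8 km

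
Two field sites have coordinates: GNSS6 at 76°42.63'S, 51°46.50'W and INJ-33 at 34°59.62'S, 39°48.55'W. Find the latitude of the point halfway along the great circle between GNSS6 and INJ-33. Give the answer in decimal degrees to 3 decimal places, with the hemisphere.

55.951°S

GNSS6: φ = -76.71050°, λ = -51.77500°
INJ-33: φ = -34.99367°, λ = -39.80917°
Bx = cos φ₂ cos Δλ = 0.801415,  By = cos φ₂ sin Δλ = 0.169847
φₘ = atan2(sin φ₁ + sin φ₂, √((cos φ₁ + Bx)² + By²)) = -55.95134°
λₘ = λ₁ + atan2(By, cos φ₁ + Bx) = -42.42269°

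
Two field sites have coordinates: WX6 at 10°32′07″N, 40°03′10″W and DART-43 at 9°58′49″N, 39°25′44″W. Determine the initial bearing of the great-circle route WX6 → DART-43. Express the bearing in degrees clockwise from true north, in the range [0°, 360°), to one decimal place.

132.1°

WX6: φ = +10.53528°, λ = -40.05278°
DART-43: φ = +9.98028°, λ = -39.42889°
Δλ = 0.6239°
y = sin Δλ · cos φ₂ = 0.010724
x = cos φ₁ sin φ₂ − sin φ₁ cos φ₂ cos Δλ = -0.009676
θ = atan2(y, x) = 132.0586° → 132.0586° (mod 360°)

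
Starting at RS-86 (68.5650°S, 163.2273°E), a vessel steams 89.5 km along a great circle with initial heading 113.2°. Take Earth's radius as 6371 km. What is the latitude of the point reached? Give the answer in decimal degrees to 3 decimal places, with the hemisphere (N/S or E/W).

δ = d/R = 89.5/6371 = 0.014048 rad
φ₂ = arcsin(sin φ₁ cos δ + cos φ₁ sin δ cos θ)
   = arcsin(-0.93083·0.99990 + 0.36545·0.01405·-0.39394) = -68.86974°
λ₂ = λ₁ + atan2(sin θ sin δ cos φ₁, cos δ − sin φ₁ sin φ₂) = 165.27990°

68.870°S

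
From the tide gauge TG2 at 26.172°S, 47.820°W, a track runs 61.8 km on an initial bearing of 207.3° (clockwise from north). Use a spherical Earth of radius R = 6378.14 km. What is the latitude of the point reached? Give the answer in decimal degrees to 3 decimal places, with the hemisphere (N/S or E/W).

δ = d/R = 61.8/6378.14 = 0.009689 rad
φ₂ = arcsin(sin φ₁ cos δ + cos φ₁ sin δ cos θ)
   = arcsin(-0.44107·0.99995 + 0.89747·0.00969·-0.88862) = -26.66504°
λ₂ = λ₁ + atan2(sin θ sin δ cos φ₁, cos δ − sin φ₁ sin φ₂) = -48.10492°

26.665°S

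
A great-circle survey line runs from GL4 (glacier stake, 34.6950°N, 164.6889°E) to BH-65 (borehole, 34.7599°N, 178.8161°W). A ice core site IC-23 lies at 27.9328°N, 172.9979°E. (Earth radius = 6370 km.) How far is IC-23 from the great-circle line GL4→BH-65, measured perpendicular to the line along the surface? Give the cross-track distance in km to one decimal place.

786.5 km

δ₁₃ = central angle GL4→IC-23 = 0.170981 rad  (haversine)
θ₁₃ = bearing GL4→IC-23 = 131.377°,  θ₁₂ = bearing GL4→BH-65 = 85.007°
dₓₜ = R·arcsin(sin δ₁₃ · sin(θ₁₃ − θ₁₂)) = 6370·arcsin(0.17015·sin(46.370°)) = 786.494 km
|dₓₜ| = 786.494 km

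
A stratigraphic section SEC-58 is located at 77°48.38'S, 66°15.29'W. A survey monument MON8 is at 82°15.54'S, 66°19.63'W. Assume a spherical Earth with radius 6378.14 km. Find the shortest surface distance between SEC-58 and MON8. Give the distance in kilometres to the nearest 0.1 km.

495.7 km

SEC-58: φ = -77.80633°, λ = -66.25483°
MON8: φ = -82.25900°, λ = -66.32717°
Δφ = -4.4527°,  Δλ = -0.0723°
a = sin²(Δφ/2) + cos φ₁ cos φ₂ sin²(Δλ/2) = 0.001509
c = 2·arcsin(√a) = 0.077714 rad = 4.4527°
d = R·c = 6378.14 × 0.077714 = 495.7 km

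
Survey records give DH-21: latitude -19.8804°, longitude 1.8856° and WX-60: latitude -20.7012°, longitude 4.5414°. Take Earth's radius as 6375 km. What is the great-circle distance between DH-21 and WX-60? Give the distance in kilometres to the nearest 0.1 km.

Δφ = -0.8208°,  Δλ = 2.6558°
a = sin²(Δφ/2) + cos φ₁ cos φ₂ sin²(Δλ/2) = 0.000524
c = 2·arcsin(√a) = 0.045774 rad = 2.6227°
d = R·c = 6375 × 0.045774 = 291.8 km

291.8 km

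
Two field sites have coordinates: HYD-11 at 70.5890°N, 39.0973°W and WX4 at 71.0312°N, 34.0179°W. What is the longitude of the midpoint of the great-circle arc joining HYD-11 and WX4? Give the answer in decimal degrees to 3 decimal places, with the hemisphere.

36.586°W

Bx = cos φ₂ cos Δλ = 0.323777,  By = cos φ₂ sin Δλ = 0.028779
φₘ = atan2(sin φ₁ + sin φ₂, √((cos φ₁ + Bx)² + By²)) = 70.82757°
λₘ = λ₁ + atan2(By, cos φ₁ + Bx) = -36.58578°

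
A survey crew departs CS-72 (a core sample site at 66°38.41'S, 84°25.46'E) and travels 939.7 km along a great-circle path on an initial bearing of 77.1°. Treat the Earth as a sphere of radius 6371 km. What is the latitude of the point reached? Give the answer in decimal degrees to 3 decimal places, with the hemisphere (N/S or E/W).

CS-72: φ = -66.64017°, λ = +84.42433°
δ = d/R = 939.7/6371 = 0.147496 rad
φ₂ = arcsin(sin φ₁ cos δ + cos φ₁ sin δ cos θ)
   = arcsin(-0.91803·0.98914 + 0.39650·0.14696·0.22325) = -63.51561°
λ₂ = λ₁ + atan2(sin θ sin δ cos φ₁, cos δ − sin φ₁ sin φ₂) = 103.16156°

63.516°S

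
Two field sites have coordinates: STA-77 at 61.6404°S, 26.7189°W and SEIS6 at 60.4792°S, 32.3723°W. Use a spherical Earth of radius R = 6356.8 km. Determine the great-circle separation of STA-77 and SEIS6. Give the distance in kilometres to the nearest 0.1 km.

Δφ = 1.1612°,  Δλ = -5.6534°
a = sin²(Δφ/2) + cos φ₁ cos φ₂ sin²(Δλ/2) = 0.000672
c = 2·arcsin(√a) = 0.051848 rad = 2.9707°
d = R·c = 6356.8 × 0.051848 = 329.6 km

329.6 km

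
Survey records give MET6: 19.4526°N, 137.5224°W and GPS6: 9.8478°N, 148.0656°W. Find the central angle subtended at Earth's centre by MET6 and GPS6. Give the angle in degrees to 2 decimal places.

14.00°

Δφ = -9.6048°,  Δλ = -10.5432°
a = sin²(Δφ/2) + cos φ₁ cos φ₂ sin²(Δλ/2) = 0.014851
c = 2·arcsin(√a) = 0.244339 rad = 13.9996°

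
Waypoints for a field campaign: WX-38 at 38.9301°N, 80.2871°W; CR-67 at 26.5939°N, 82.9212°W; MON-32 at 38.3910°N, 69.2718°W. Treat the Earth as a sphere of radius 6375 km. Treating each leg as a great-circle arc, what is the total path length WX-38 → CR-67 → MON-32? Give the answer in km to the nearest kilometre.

3224 km

WX-38→CR-67: c = 0.218721 rad, d = 1394.35 km
CR-67→MON-32: c = 0.287048 rad, d = 1829.93 km
Total = 1394.35 + 1829.93 = 3224.28 km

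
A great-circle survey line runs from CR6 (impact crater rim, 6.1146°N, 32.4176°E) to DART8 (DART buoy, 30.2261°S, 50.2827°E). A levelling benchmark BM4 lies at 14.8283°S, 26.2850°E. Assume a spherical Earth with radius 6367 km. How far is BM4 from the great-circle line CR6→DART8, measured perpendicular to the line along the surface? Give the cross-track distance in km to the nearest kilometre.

δ₁₃ = central angle CR6→BM4 = 0.380615 rad  (haversine)
θ₁₃ = bearing CR6→BM4 = 196.140°,  θ₁₂ = bearing CR6→DART8 = 155.740°
dₓₜ = R·arcsin(sin δ₁₃ · sin(θ₁₃ − θ₁₂)) = 6367·arcsin(0.37149·sin(40.401°)) = 1548.227 km
|dₓₜ| = 1548.227 km

1548 km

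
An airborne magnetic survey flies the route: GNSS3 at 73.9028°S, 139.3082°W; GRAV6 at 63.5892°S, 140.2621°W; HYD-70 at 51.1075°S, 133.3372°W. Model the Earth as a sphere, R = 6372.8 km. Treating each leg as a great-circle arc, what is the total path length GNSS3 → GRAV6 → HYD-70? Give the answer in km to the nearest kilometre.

GNSS3→GRAV6: c = 0.180102 rad, d = 1147.75 km
GRAV6→HYD-70: c = 0.227081 rad, d = 1447.14 km
Total = 1147.75 + 1447.14 = 2594.89 km

2595 km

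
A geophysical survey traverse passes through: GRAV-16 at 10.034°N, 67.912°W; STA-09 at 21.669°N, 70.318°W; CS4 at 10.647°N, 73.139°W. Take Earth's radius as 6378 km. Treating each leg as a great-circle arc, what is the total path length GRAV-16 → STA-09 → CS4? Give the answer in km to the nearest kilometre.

GRAV-16→STA-09: c = 0.207031 rad, d = 1320.44 km
STA-09→CS4: c = 0.198076 rad, d = 1263.33 km
Total = 1320.44 + 1263.33 = 2583.77 km

2584 km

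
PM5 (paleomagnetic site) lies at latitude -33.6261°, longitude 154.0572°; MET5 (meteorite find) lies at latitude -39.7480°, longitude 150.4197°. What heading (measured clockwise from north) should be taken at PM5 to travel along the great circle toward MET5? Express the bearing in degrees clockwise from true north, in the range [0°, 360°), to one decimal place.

204.4°

Δλ = -3.6375°
y = sin Δλ · cos φ₂ = -0.048780
x = cos φ₁ sin φ₂ − sin φ₁ cos φ₂ cos Δλ = -0.107502
θ = atan2(y, x) = -155.5936° → 204.4064° (mod 360°)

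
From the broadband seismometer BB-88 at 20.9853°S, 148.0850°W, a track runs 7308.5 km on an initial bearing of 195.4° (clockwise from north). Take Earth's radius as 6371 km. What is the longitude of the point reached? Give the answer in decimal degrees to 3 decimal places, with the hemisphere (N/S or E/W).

137.840°E

δ = d/R = 7308.5/6371 = 1.147151 rad
φ₂ = arcsin(sin φ₁ cos δ + cos φ₁ sin δ cos θ)
   = arcsin(-0.35813·0.41109 + 0.93367·0.91160·-0.96410) = -75.41941°
λ₂ = λ₁ + atan2(sin θ sin δ cos φ₁, cos δ − sin φ₁ sin φ₂) = 137.84007°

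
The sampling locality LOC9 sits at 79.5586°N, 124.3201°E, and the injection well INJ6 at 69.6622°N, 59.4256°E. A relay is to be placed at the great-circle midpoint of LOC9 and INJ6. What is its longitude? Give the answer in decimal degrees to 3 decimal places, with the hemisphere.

80.564°E

Bx = cos φ₂ cos Δλ = 0.147463,  By = cos φ₂ sin Δλ = -0.314720
φₘ = atan2(sin φ₁ + sin φ₂, √((cos φ₁ + Bx)² + By²)) = 76.67346°
λₘ = λ₁ + atan2(By, cos φ₁ + Bx) = 80.56412°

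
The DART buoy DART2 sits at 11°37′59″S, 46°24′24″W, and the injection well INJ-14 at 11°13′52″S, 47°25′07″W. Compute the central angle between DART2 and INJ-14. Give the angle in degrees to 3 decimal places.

DART2: φ = -11.63306°, λ = -46.40667°
INJ-14: φ = -11.23111°, λ = -47.41861°
Δφ = 0.4019°,  Δλ = -1.0119°
a = sin²(Δφ/2) + cos φ₁ cos φ₂ sin²(Δλ/2) = 0.000087
c = 2·arcsin(√a) = 0.018679 rad = 1.0702°

1.070°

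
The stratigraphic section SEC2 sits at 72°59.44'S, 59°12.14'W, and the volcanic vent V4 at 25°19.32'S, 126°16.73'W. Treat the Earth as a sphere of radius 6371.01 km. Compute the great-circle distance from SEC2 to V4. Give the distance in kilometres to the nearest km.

SEC2: φ = -72.99067°, λ = -59.20233°
V4: φ = -25.32200°, λ = -126.27883°
Δφ = 47.6687°,  Δλ = -67.0765°
a = sin²(Δφ/2) + cos φ₁ cos φ₂ sin²(Δλ/2) = 0.244006
c = 2·arcsin(√a) = 1.033298 rad = 59.2036°
d = R·c = 6371.01 × 1.033298 = 6583.2 km

6583 km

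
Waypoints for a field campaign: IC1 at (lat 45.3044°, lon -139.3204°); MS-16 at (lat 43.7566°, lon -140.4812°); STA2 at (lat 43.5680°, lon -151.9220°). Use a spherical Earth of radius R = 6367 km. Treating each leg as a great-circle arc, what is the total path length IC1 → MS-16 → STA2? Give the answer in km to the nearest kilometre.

IC1→MS-16: c = 0.030632 rad, d = 195.03 km
MS-16→STA2: c = 0.144375 rad, d = 919.24 km
Total = 195.03 + 919.24 = 1114.27 km

1114 km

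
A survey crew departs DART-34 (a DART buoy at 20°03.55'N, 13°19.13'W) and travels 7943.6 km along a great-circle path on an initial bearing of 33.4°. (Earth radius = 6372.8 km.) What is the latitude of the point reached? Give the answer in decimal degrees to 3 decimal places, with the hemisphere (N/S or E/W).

58.498°N

DART-34: φ = +20.05917°, λ = -13.31883°
δ = d/R = 7943.6/6372.8 = 1.246485 rad
φ₂ = arcsin(sin φ₁ cos δ + cos φ₁ sin δ cos θ)
   = arcsin(0.34299·0.31866 + 0.93934·0.94787·0.83485) = 58.49787°
λ₂ = λ₁ + atan2(sin θ sin δ cos φ₁, cos δ − sin φ₁ sin φ₂) = 73.61955°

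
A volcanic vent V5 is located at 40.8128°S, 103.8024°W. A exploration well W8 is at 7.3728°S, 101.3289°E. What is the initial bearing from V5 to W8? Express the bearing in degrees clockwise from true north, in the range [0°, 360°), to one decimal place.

Δλ = -154.8687°
y = sin Δλ · cos φ₂ = -0.421183
x = cos φ₁ sin φ₂ − sin φ₁ cos φ₂ cos Δλ = -0.683949
θ = atan2(y, x) = -148.3748° → 211.6252° (mod 360°)

211.6°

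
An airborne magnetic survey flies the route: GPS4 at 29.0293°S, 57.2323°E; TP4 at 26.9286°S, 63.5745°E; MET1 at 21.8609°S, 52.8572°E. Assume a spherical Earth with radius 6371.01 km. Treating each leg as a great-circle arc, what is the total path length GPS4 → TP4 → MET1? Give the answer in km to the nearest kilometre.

GPS4→TP4: c = 0.104384 rad, d = 665.03 km
TP4→MET1: c = 0.191828 rad, d = 1222.14 km
Total = 665.03 + 1222.14 = 1887.17 km

1887 km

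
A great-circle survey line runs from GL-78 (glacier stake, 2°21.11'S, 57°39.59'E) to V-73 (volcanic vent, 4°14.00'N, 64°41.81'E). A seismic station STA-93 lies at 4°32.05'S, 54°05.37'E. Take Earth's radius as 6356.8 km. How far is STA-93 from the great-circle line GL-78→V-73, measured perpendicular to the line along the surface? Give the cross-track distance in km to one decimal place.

92.6 km

GL-78: φ = -2.35183°, λ = +57.65983°
V-73: φ = +4.23333°, λ = +64.69683°
STA-93: φ = -4.53417°, λ = +54.08950°
δ₁₃ = central angle GL-78→STA-93 = 0.072934 rad  (haversine)
θ₁₃ = bearing GL-78→STA-93 = 238.421°,  θ₁₂ = bearing GL-78→V-73 = 46.890°
dₓₜ = R·arcsin(sin δ₁₃ · sin(θ₁₃ − θ₁₂)) = 6356.8·arcsin(0.07287·sin(191.532°)) = -92.605 km
|dₓₜ| = 92.605 km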